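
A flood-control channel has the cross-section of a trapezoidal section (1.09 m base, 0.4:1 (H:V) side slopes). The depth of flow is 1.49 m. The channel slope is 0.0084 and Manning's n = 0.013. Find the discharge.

With bottom width b = 1.09 m and side slope z = 0.4: A = (b + zy)y = (1.09 + 0.4×1.49)×1.49 = 2.512 m²; P = b + 2y√(1+z²) = 1.09 + 2×1.49×1.077 = 4.3 m.
Hydraulic radius R = A/P = 2.512/4.3 = 0.5843 m.
Manning's equation: Q = (1/n) A R^(2/3) S^(1/2) = (1/0.013) × 2.512 × 0.5843^(2/3) × 0.0084^(1/2) = 12.4 m³/s.

Q = 12.4 m³/s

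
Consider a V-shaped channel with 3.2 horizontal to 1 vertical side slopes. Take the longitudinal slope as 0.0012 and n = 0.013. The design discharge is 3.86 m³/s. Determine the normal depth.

y_n = 0.894 m

Manning's equation rearranged: A R^(2/3) = nQ / (1·√S) = 0.013 × 3.86 / (√0.0012) = 1.449.
Trying y = 0.618 m: A R^(2/3) = 0.5415 — too small.
Trying y = 0.894 m: A R^(2/3) = 1.449 — matches.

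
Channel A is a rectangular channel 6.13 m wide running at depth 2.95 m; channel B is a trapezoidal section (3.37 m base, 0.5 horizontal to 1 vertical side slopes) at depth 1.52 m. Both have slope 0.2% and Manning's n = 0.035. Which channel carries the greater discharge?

Channel A: Flow area A = b·y = 6.13 × 2.95 = 18.08 m². Wetted perimeter P = b + 2y = 6.13 + 2×2.95 = 12.03 m. Hydraulic radius R = A/P = 18.08/12.03 = 1.503 m. Q_A = (1/0.035)·18.08·1.503^(2/3)·√0.002 = 30.32 m³/s.
Channel B: With bottom width b = 3.37 m and side slope z = 0.5: A = (b + zy)y = (3.37 + 0.5×1.52)×1.52 = 6.278 m²; P = b + 2y√(1+z²) = 3.37 + 2×1.52×1.118 = 6.769 m. Hydraulic radius R = A/P = 6.278/6.769 = 0.9274 m. Q_B = (1/0.035)·6.278·0.9274^(2/3)·√0.002 = 7.628 m³/s.
Q_A = 30.32 m³/s vs Q_B = 7.628 m³/s, so channel A carries more.

channel A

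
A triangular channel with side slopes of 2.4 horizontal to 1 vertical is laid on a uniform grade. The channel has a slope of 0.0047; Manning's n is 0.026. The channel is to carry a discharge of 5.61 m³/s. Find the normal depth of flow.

Manning's equation rearranged: A R^(2/3) = nQ / (1·√S) = 0.026 × 5.61 / (√0.0047) = 2.128.
Trying y = 0.949 m: A R^(2/3) = 1.247 — too small.
Trying y = 1.48 m: A R^(2/3) = 4.077 — too large.
Trying y = 1.16 m: A R^(2/3) = 2.129 — ≈ 2.128.

y_n = 1.16 m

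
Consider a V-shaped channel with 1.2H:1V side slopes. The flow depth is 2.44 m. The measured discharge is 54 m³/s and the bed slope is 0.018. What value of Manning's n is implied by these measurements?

For a triangular section with side slope z = 1.2: A = zy² = 1.2×2.44² = 7.144 m²; P = 2y√(1+z²) = 2×2.44×1.562 = 7.623 m.
Hydraulic radius R = A/P = 7.144/7.623 = 0.9372 m.
Rearranging Manning's equation: n = (1/Q) A R^(2/3) S^(1/2) = (1/54) × 7.144 × 0.9372^(2/3) × √0.018 = 0.017.

n = 0.017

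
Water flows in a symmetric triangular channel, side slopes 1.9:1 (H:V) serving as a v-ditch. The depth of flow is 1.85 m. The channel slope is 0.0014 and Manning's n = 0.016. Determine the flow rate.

Q = 13.3 m³/s

For a triangular section with side slope z = 1.9: A = zy² = 1.9×1.85² = 6.503 m²; P = 2y√(1+z²) = 2×1.85×2.147 = 7.944 m.
Hydraulic radius R = A/P = 6.503/7.944 = 0.8185 m.
Manning's equation: Q = (1/n) A R^(2/3) S^(1/2) = (1/0.016) × 6.503 × 0.8185^(2/3) × 0.0014^(1/2) = 13.3 m³/s.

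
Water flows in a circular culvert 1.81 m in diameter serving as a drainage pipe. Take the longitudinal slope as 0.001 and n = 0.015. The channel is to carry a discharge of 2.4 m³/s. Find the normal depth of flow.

y_n = 1.17 m

Manning's equation rearranged: A R^(2/3) = nQ / (1·√S) = 0.015 × 2.4 / (√0.001) = 1.138.
Try y = 0.844 m: A R^(2/3) = 0.6724 — low.
Try y = 1.17 m: A R^(2/3) = 1.138 — close enough.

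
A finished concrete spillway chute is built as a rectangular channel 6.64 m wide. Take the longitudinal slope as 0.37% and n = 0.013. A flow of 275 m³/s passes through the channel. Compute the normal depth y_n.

y_n = 5.46 m

Manning's equation rearranged: A R^(2/3) = nQ / (1·√S) = 0.013 × 275 / (√0.0037) = 58.77.
Trying y = 6.08 m: A R^(2/3) = 67.2 — over.
Trying y = 3.81 m: A R^(2/3) = 37.07 — short.
Trying y = 5.46 m: A R^(2/3) = 58.78 — ≈ 58.77.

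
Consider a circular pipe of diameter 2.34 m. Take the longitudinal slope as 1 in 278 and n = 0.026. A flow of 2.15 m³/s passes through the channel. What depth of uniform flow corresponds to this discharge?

Manning's equation rearranged: A R^(2/3) = nQ / (1·√S) = 0.026 × 2.15 / (√0.003597) = 0.932.
Try y = 0.734 m: A R^(2/3) = 0.642 — short.
Try y = 1.09 m: A R^(2/3) = 1.331 — over.
Try y = 0.894 m: A R^(2/3) = 0.9316 — close enough.

y_n = 0.894 m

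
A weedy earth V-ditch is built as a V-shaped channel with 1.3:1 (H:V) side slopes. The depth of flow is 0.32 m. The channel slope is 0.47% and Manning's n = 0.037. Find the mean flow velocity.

For a triangular section with side slope z = 1.3: A = zy² = 1.3×0.32² = 0.1331 m²; P = 2y√(1+z²) = 2×0.32×1.64 = 1.05 m.
Hydraulic radius R = A/P = 0.1331/1.05 = 0.1268 m.
From Manning's equation, V = (1/n) R^(2/3) S^(1/2) = (1/0.037) × 0.1268^(2/3) × 0.0047^(1/2) = 0.468 m/s.

V = 0.468 m/s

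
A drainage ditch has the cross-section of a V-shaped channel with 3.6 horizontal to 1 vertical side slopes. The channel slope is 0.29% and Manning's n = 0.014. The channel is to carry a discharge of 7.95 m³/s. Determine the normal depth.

y_n = 0.975 m

Manning's equation rearranged: A R^(2/3) = nQ / (1·√S) = 0.014 × 7.95 / (√0.0029) = 2.067.
Try y = 0.854 m: A R^(2/3) = 1.452 — too small.
Try y = 1.06 m: A R^(2/3) = 2.584 — too large.
Try y = 0.975 m: A R^(2/3) = 2.068 — matches.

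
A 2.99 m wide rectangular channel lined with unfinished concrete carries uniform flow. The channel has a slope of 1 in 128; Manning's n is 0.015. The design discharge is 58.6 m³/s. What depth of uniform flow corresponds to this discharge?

Manning's equation rearranged: A R^(2/3) = nQ / (1·√S) = 0.015 × 58.6 / (√0.007812) = 9.945.
Trying y = 3.66 m: A R^(2/3) = 11.39 — too large.
Trying y = 2.38 m: A R^(2/3) = 6.723 — too small.
Trying y = 3.27 m: A R^(2/3) = 9.946 — matches.

y_n = 3.27 m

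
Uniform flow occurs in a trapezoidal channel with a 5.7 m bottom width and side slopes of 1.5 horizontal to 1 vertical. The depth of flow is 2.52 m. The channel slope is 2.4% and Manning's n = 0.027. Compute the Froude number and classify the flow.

supercritical

With bottom width b = 5.7 m and side slope z = 1.5: A = (b + zy)y = (5.7 + 1.5×2.52)×2.52 = 23.89 m²; P = b + 2y√(1+z²) = 5.7 + 2×2.52×1.803 = 14.79 m.
Hydraulic radius R = A/P = 23.89/14.79 = 1.616 m.
V = (1/n) R^(2/3) √S = (1/0.027) × 1.616^(2/3) × √0.024 = 7.9 m/s. Hydraulic depth D_h = A/T = 23.89/13.26 = 1.802 m.
Froude number Fr = V/√(g·D_h) = 7.9/√(9.81×1.802) = 1.88, which is greater than 1, so the flow is supercritical.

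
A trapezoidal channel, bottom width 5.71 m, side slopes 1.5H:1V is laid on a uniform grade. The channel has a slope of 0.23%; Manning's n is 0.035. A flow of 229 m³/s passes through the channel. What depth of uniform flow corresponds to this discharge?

y_n = 5.61 m

Manning's equation rearranged: A R^(2/3) = nQ / (1·√S) = 0.035 × 229 / (√0.0023) = 167.1.
Try y = 6.64 m: A R^(2/3) = 240.3 — too large.
Try y = 5.61 m: A R^(2/3) = 166.8 — ≈ 167.1.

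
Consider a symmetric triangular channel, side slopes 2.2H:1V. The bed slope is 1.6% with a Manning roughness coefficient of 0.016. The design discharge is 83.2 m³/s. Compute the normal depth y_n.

y_n = 2.19 m

Manning's equation rearranged: A R^(2/3) = nQ / (1·√S) = 0.016 × 83.2 / (√0.016) = 10.52.
At y = 1.91 m: A R^(2/3) = 7.311 — low.
At y = 2.43 m: A R^(2/3) = 13.89 — high.
At y = 2.19 m: A R^(2/3) = 10.53 — matches.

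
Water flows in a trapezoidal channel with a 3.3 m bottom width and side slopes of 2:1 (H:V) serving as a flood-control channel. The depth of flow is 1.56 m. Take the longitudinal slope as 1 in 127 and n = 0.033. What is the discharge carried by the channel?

Q = 26.5 m³/s

With bottom width b = 3.3 m and side slope z = 2: A = (b + zy)y = (3.3 + 2×1.56)×1.56 = 10.02 m²; P = b + 2y√(1+z²) = 3.3 + 2×1.56×2.236 = 10.28 m.
Hydraulic radius R = A/P = 10.02/10.28 = 0.9746 m.
Manning's equation: Q = (1/n) A R^(2/3) S^(1/2) = (1/0.033) × 10.02 × 0.9746^(2/3) × 0.007874^(1/2) = 26.5 m³/s.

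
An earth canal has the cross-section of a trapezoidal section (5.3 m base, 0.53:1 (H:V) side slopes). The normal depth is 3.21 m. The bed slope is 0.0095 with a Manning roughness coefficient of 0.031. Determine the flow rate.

Q = 104 m³/s

With bottom width b = 5.3 m and side slope z = 0.53: A = (b + zy)y = (5.3 + 0.53×3.21)×3.21 = 22.47 m²; P = b + 2y√(1+z²) = 5.3 + 2×3.21×1.132 = 12.57 m.
Hydraulic radius R = A/P = 22.47/12.57 = 1.788 m.
Manning's equation: Q = (1/n) A R^(2/3) S^(1/2) = (1/0.031) × 22.47 × 1.788^(2/3) × 0.0095^(1/2) = 104 m³/s.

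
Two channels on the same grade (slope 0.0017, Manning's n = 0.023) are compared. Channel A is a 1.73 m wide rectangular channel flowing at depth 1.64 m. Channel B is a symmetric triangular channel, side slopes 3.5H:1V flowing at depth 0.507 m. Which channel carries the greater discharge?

channel A

Channel A: Flow area A = b·y = 1.73 × 1.64 = 2.837 m². Wetted perimeter P = b + 2y = 1.73 + 2×1.64 = 5.01 m. Hydraulic radius R = A/P = 2.837/5.01 = 0.5663 m. Q_A = (1/0.023)·2.837·0.5663^(2/3)·√0.0017 = 3.481 m³/s.
Channel B: For a triangular section with side slope z = 3.5: A = zy² = 3.5×0.507² = 0.8997 m²; P = 2y√(1+z²) = 2×0.507×3.64 = 3.691 m. Hydraulic radius R = A/P = 0.8997/3.691 = 0.2437 m. Q_B = (1/0.023)·0.8997·0.2437^(2/3)·√0.0017 = 0.6293 m³/s.
Q_A = 3.481 m³/s vs Q_B = 0.6293 m³/s, so channel A carries more.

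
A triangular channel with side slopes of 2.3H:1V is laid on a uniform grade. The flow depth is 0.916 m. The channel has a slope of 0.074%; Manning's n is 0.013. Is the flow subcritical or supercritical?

For a triangular section with side slope z = 2.3: A = zy² = 2.3×0.916² = 1.93 m²; P = 2y√(1+z²) = 2×0.916×2.508 = 4.595 m.
Hydraulic radius R = A/P = 1.93/4.595 = 0.42 m.
V = (1/n) R^(2/3) √S = (1/0.013) × 0.42^(2/3) × √0.00074 = 1.174 m/s. Hydraulic depth D_h = A/T = 1.93/4.214 = 0.458 m.
Froude number Fr = V/√(g·D_h) = 1.174/√(9.81×0.458) = 0.554, which is less than 1, so the flow is subcritical.

subcritical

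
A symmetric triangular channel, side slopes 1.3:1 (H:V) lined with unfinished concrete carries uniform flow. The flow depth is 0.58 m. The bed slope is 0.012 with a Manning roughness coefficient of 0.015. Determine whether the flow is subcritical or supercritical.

supercritical

For a triangular section with side slope z = 1.3: A = zy² = 1.3×0.58² = 0.4373 m²; P = 2y√(1+z²) = 2×0.58×1.64 = 1.903 m.
Hydraulic radius R = A/P = 0.4373/1.903 = 0.2299 m.
V = (1/n) R^(2/3) √S = (1/0.015) × 0.2299^(2/3) × √0.012 = 2.74 m/s. Hydraulic depth D_h = A/T = 0.4373/1.508 = 0.29 m.
Froude number Fr = V/√(g·D_h) = 2.74/√(9.81×0.29) = 1.62, which is greater than 1, so the flow is supercritical.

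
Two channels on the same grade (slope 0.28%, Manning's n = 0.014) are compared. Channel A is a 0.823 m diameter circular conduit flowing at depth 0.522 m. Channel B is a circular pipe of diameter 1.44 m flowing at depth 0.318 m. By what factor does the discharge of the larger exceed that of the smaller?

1.54

Channel A: For a circular section of diameter D = 0.823 m at depth y = 0.522 m, the central angle is θ = 2 arccos(1 − 2y/D) = 3.685 rad. Then A = (D²/8)(θ − sin θ) = 0.3558 m² and P = Dθ/2 = 1.517 m. Hydraulic radius R = A/P = 0.3558/1.517 = 0.2346 m. Q_A = (1/0.014)·0.3558·0.2346^(2/3)·√0.0028 = 0.5116 m³/s.
Channel B: For a circular section of diameter D = 1.44 m at depth y = 0.318 m, the central angle is θ = 2 arccos(1 − 2y/D) = 1.957 rad. Then A = (D²/8)(θ − sin θ) = 0.2671 m² and P = Dθ/2 = 1.409 m. Hydraulic radius R = A/P = 0.2671/1.409 = 0.1896 m. Q_B = (1/0.014)·0.2671·0.1896^(2/3)·√0.0028 = 0.3331 m³/s.
The larger discharge is 0.5116 m³/s and the smaller is 0.3331 m³/s; the ratio is 1.54.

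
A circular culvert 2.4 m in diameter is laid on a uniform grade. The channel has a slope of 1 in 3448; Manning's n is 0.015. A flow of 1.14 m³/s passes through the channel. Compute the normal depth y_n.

y_n = 0.921 m

Manning's equation rearranged: A R^(2/3) = nQ / (1·√S) = 0.015 × 1.14 / (√0.00029) = 1.004.
At y = 0.71 m: A R^(2/3) = 0.6134 — short.
At y = 1.17 m: A R^(2/3) = 1.541 — over.
At y = 0.921 m: A R^(2/3) = 1.005 — close enough.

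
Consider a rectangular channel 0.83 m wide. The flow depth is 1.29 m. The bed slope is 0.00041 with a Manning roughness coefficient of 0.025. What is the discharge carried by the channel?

Q = 0.401 m³/s

Flow area A = b·y = 0.83 × 1.29 = 1.071 m². Wetted perimeter P = b + 2y = 0.83 + 2×1.29 = 3.41 m.
Hydraulic radius R = A/P = 1.071/3.41 = 0.314 m.
Manning's equation: Q = (1/n) A R^(2/3) S^(1/2) = (1/0.025) × 1.071 × 0.314^(2/3) × 0.00041^(1/2) = 0.401 m³/s.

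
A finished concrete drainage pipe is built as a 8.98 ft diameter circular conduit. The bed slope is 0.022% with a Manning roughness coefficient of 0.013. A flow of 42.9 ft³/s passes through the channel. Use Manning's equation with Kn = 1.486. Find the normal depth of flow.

Manning's equation rearranged: A R^(2/3) = nQ / (1.486·√S) = 0.013 × 42.9 / (1.486 × √0.00022) = 25.3.
At y = 2.56 ft: A R^(2/3) = 19.26 — too small.
At y = 2.95 ft: A R^(2/3) = 25.32 — matches.

y_n = 2.95 ft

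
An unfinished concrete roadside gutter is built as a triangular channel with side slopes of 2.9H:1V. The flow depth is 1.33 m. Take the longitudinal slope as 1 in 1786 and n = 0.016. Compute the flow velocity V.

For a triangular section with side slope z = 2.9: A = zy² = 2.9×1.33² = 5.13 m²; P = 2y√(1+z²) = 2×1.33×3.068 = 8.16 m.
Hydraulic radius R = A/P = 5.13/8.16 = 0.6287 m.
From Manning's equation, V = (1/n) R^(2/3) S^(1/2) = (1/0.016) × 0.6287^(2/3) × 0.0005599^(1/2) = 1.09 m/s.

V = 1.09 m/s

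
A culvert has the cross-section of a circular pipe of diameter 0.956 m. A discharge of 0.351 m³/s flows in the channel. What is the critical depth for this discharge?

y_c = 0.336 m

At critical depth, Q² T / (g A³) = 1, i.e. A³/T = Q²/g = 0.351²/9.81 = 0.01256.
Trying y = 0.26 m: A³/T = 0.004633 — low.
Trying y = 0.375 m: A³/T = 0.01909 — high.
Trying y = 0.336 m: A³/T = 0.01251 — matches.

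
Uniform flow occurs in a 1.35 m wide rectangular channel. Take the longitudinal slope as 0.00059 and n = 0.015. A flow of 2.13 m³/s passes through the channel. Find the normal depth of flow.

Manning's equation rearranged: A R^(2/3) = nQ / (1·√S) = 0.015 × 2.13 / (√0.00059) = 1.315.
Trying y = 1.83 m: A R^(2/3) = 1.542 — too large.
Trying y = 1.11 m: A R^(2/3) = 0.8401 — too small.
Trying y = 1.6 m: A R^(2/3) = 1.314 — matches.

y_n = 1.6 m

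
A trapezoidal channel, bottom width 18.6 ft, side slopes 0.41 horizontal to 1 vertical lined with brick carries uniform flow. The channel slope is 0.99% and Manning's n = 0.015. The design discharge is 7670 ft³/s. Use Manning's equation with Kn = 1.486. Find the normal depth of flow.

Manning's equation rearranged: A R^(2/3) = nQ / (1.486·√S) = 0.015 × 7670 / (1.486 × √0.0099) = 778.1.
Trying y = 9.23 ft: A R^(2/3) = 632.7 — too small.
Trying y = 12.9 ft: A R^(2/3) = 1088 — too large.
Trying y = 10.5 ft: A R^(2/3) = 778.5 — close enough.

y_n = 10.5 ft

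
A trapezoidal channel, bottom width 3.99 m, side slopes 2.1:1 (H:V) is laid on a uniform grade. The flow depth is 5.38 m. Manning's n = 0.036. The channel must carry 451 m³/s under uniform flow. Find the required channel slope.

With bottom width b = 3.99 m and side slope z = 2.1: A = (b + zy)y = (3.99 + 2.1×5.38)×5.38 = 82.25 m²; P = b + 2y√(1+z²) = 3.99 + 2×5.38×2.326 = 29.02 m.
Hydraulic radius R = A/P = 82.25/29.02 = 2.835 m.
From Manning's equation, S = [nQ / (1 A R^(2/3))]² = [0.036 × 451 / (1 × 82.25 × 2.835^(2/3))]² = 0.00971.

S = 0.00971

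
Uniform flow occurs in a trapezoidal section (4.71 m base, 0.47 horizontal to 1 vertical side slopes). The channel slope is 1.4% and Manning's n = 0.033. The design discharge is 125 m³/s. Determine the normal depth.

Manning's equation rearranged: A R^(2/3) = nQ / (1·√S) = 0.033 × 125 / (√0.014) = 34.86.
Try y = 4.54 m: A R^(2/3) = 51.07 — over.
Try y = 3.63 m: A R^(2/3) = 34.84 — matches.

y_n = 3.63 m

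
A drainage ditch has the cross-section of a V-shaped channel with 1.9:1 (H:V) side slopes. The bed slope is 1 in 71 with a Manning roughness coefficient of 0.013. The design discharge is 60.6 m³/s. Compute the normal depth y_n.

y_n = 1.96 m

Manning's equation rearranged: A R^(2/3) = nQ / (1·√S) = 0.013 × 60.6 / (√0.01408) = 6.638.
Trying y = 2.43 m: A R^(2/3) = 11.77 — over.
Trying y = 1.57 m: A R^(2/3) = 3.673 — short.
Trying y = 1.96 m: A R^(2/3) = 6.638 — matches.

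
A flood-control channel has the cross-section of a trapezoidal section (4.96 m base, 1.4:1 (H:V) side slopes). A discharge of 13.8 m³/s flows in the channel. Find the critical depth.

y_c = 0.849 m

At critical depth, Q² T / (g A³) = 1, i.e. A³/T = Q²/g = 13.8²/9.81 = 19.41.
Try y = 0.708 m: A³/T = 10.77 — too small.
Try y = 0.935 m: A³/T = 26.58 — too large.
Try y = 0.849 m: A³/T = 19.39 — ≈ 19.41.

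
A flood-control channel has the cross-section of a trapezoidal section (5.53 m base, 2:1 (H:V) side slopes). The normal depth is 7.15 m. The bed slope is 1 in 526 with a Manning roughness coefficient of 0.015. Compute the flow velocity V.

V = 7.05 m/s

With bottom width b = 5.53 m and side slope z = 2: A = (b + zy)y = (5.53 + 2×7.15)×7.15 = 141.8 m²; P = b + 2y√(1+z²) = 5.53 + 2×7.15×2.236 = 37.51 m.
Hydraulic radius R = A/P = 141.8/37.51 = 3.78 m.
From Manning's equation, V = (1/n) R^(2/3) S^(1/2) = (1/0.015) × 3.78^(2/3) × 0.001901^(1/2) = 7.05 m/s.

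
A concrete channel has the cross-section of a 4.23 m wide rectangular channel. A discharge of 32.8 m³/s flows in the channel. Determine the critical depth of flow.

For a rectangular channel, critical depth y_c = (q²/g)^(1/3) where q = Q/b = 32.8/4.23 = 7.754 m²/s.
So y_c = (7.754²/9.81)^(1/3) = 1.83 m.

y_c = 1.83 m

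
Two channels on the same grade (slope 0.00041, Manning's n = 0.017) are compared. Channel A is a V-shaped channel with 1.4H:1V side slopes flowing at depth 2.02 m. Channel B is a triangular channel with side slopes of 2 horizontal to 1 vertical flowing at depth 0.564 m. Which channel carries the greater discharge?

channel A

Channel A: For a triangular section with side slope z = 1.4: A = zy² = 1.4×2.02² = 5.713 m²; P = 2y√(1+z²) = 2×2.02×1.72 = 6.951 m. Hydraulic radius R = A/P = 5.713/6.951 = 0.8219 m. Q_A = (1/0.017)·5.713·0.8219^(2/3)·√0.00041 = 5.97 m³/s.
Channel B: For a triangular section with side slope z = 2: A = zy² = 2×0.564² = 0.6362 m²; P = 2y√(1+z²) = 2×0.564×2.236 = 2.522 m. Hydraulic radius R = A/P = 0.6362/2.522 = 0.2522 m. Q_B = (1/0.017)·0.6362·0.2522^(2/3)·√0.00041 = 0.3025 m³/s.
Q_A = 5.97 m³/s vs Q_B = 0.3025 m³/s, so channel A carries more.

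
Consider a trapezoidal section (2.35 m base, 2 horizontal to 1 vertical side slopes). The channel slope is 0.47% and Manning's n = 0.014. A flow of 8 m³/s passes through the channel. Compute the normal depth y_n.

y_n = 0.706 m

Manning's equation rearranged: A R^(2/3) = nQ / (1·√S) = 0.014 × 8 / (√0.0047) = 1.634.
At y = 0.483 m: A R^(2/3) = 0.8032 — too small.
At y = 0.706 m: A R^(2/3) = 1.633 — matches.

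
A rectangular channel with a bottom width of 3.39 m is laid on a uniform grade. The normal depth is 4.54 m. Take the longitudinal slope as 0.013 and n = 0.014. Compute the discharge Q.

Flow area A = b·y = 3.39 × 4.54 = 15.39 m². Wetted perimeter P = b + 2y = 3.39 + 2×4.54 = 12.47 m.
Hydraulic radius R = A/P = 15.39/12.47 = 1.234 m.
Manning's equation: Q = (1/n) A R^(2/3) S^(1/2) = (1/0.014) × 15.39 × 1.234^(2/3) × 0.013^(1/2) = 144 m³/s.

Q = 144 m³/s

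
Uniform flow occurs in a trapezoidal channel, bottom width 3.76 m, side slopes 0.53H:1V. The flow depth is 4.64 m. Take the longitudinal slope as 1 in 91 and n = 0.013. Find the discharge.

With bottom width b = 3.76 m and side slope z = 0.53: A = (b + zy)y = (3.76 + 0.53×4.64)×4.64 = 28.86 m²; P = b + 2y√(1+z²) = 3.76 + 2×4.64×1.132 = 14.26 m.
Hydraulic radius R = A/P = 28.86/14.26 = 2.023 m.
Manning's equation: Q = (1/n) A R^(2/3) S^(1/2) = (1/0.013) × 28.86 × 2.023^(2/3) × 0.01099^(1/2) = 372 m³/s.

Q = 372 m³/s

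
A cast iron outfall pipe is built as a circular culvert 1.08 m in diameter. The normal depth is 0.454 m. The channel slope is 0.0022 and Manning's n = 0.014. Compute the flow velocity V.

For a circular section of diameter D = 1.08 m at depth y = 0.454 m, the central angle is θ = 2 arccos(1 − 2y/D) = 2.822 rad. Then A = (D²/8)(θ − sin θ) = 0.3656 m² and P = Dθ/2 = 1.524 m.
Hydraulic radius R = A/P = 0.3656/1.524 = 0.2399 m.
From Manning's equation, V = (1/n) R^(2/3) S^(1/2) = (1/0.014) × 0.2399^(2/3) × 0.0022^(1/2) = 1.29 m/s.

V = 1.29 m/s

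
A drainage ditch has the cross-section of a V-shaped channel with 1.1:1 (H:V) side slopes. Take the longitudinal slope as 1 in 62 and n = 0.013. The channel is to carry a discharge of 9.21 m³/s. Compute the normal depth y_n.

y_n = 1.21 m

Manning's equation rearranged: A R^(2/3) = nQ / (1·√S) = 0.013 × 9.21 / (√0.01613) = 0.9428.
Trying y = 1.44 m: A R^(2/3) = 1.499 — too large.
Trying y = 0.824 m: A R^(2/3) = 0.3383 — too small.
Trying y = 1.21 m: A R^(2/3) = 0.9425 — close enough.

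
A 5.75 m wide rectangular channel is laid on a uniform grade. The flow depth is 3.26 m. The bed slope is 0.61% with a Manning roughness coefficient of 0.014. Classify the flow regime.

supercritical

Flow area A = b·y = 5.75 × 3.26 = 18.74 m². Wetted perimeter P = b + 2y = 5.75 + 2×3.26 = 12.27 m.
Hydraulic radius R = A/P = 18.74/12.27 = 1.528 m.
V = (1/n) R^(2/3) √S = (1/0.014) × 1.528^(2/3) × √0.0061 = 7.4 m/s. Hydraulic depth D_h = A/T = 18.74/5.75 = 3.26 m.
Froude number Fr = V/√(g·D_h) = 7.4/√(9.81×3.26) = 1.31, which is greater than 1, so the flow is supercritical.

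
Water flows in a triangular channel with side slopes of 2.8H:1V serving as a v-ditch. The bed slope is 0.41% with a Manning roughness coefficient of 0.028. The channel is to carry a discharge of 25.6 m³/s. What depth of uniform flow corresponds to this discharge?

y_n = 2.03 m

Manning's equation rearranged: A R^(2/3) = nQ / (1·√S) = 0.028 × 25.6 / (√0.0041) = 11.19.
At y = 1.51 m: A R^(2/3) = 5.086 — low.
At y = 2.53 m: A R^(2/3) = 20.14 — high.
At y = 2.03 m: A R^(2/3) = 11.2 — matches.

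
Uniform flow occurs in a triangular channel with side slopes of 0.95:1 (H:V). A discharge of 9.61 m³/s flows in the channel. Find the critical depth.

y_c = 1.84 m

At critical depth, Q² T / (g A³) = 1, i.e. A³/T = Q²/g = 9.61²/9.81 = 9.414.
Try y = 1.56 m: A³/T = 4.169 — too small.
Try y = 2.26 m: A³/T = 26.6 — too large.
Try y = 1.84 m: A³/T = 9.517 — close enough.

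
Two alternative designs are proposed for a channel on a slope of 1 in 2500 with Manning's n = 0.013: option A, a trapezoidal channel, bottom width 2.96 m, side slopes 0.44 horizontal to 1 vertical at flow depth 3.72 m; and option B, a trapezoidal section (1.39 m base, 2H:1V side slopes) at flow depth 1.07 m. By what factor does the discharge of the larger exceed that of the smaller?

Channel A: With bottom width b = 2.96 m and side slope z = 0.44: A = (b + zy)y = (2.96 + 0.44×3.72)×3.72 = 17.1 m²; P = b + 2y√(1+z²) = 2.96 + 2×3.72×1.093 = 11.09 m. Hydraulic radius R = A/P = 17.1/11.09 = 1.542 m. Q_A = (1/0.013)·17.1·1.542^(2/3)·√0.0004 = 35.12 m³/s.
Channel B: With bottom width b = 1.39 m and side slope z = 2: A = (b + zy)y = (1.39 + 2×1.07)×1.07 = 3.777 m²; P = b + 2y√(1+z²) = 1.39 + 2×1.07×2.236 = 6.175 m. Hydraulic radius R = A/P = 3.777/6.175 = 0.6117 m. Q_B = (1/0.013)·3.777·0.6117^(2/3)·√0.0004 = 4.187 m³/s.
The larger discharge is 35.12 m³/s and the smaller is 4.187 m³/s; the ratio is 8.39.

8.39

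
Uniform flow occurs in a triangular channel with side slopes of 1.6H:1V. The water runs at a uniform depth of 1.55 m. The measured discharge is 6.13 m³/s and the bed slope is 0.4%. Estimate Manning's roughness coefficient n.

For a triangular section with side slope z = 1.6: A = zy² = 1.6×1.55² = 3.844 m²; P = 2y√(1+z²) = 2×1.55×1.887 = 5.849 m.
Hydraulic radius R = A/P = 3.844/5.849 = 0.6572 m.
Rearranging Manning's equation: n = (1/Q) A R^(2/3) S^(1/2) = (1/6.13) × 3.844 × 0.6572^(2/3) × √0.004 = 0.03.

n = 0.03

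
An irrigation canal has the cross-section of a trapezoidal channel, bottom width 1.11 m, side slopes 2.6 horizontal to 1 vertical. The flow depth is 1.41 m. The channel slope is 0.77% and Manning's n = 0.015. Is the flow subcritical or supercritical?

supercritical

With bottom width b = 1.11 m and side slope z = 2.6: A = (b + zy)y = (1.11 + 2.6×1.41)×1.41 = 6.734 m²; P = b + 2y√(1+z²) = 1.11 + 2×1.41×2.786 = 8.966 m.
Hydraulic radius R = A/P = 6.734/8.966 = 0.7511 m.
V = (1/n) R^(2/3) √S = (1/0.015) × 0.7511^(2/3) × √0.0077 = 4.834 m/s. Hydraulic depth D_h = A/T = 6.734/8.442 = 0.7977 m.
Froude number Fr = V/√(g·D_h) = 4.834/√(9.81×0.7977) = 1.73, which is greater than 1, so the flow is supercritical.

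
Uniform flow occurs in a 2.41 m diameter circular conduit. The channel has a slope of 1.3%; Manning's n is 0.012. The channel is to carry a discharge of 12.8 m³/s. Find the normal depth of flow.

y_n = 1.08 m

Manning's equation rearranged: A R^(2/3) = nQ / (1·√S) = 0.012 × 12.8 / (√0.013) = 1.347.
Try y = 0.784 m: A R^(2/3) = 0.7447 — too small.
Try y = 1.37 m: A R^(2/3) = 2.01 — too large.
Try y = 1.08 m: A R^(2/3) = 1.345 — ≈ 1.347.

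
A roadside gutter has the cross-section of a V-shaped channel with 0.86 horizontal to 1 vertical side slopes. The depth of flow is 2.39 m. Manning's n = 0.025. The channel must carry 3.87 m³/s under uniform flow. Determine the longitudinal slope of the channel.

For a triangular section with side slope z = 0.86: A = zy² = 0.86×2.39² = 4.912 m²; P = 2y√(1+z²) = 2×2.39×1.319 = 6.305 m.
Hydraulic radius R = A/P = 4.912/6.305 = 0.7792 m.
From Manning's equation, S = [nQ / (1 A R^(2/3))]² = [0.025 × 3.87 / (1 × 4.912 × 0.7792^(2/3))]² = 0.000541.

S = 0.000541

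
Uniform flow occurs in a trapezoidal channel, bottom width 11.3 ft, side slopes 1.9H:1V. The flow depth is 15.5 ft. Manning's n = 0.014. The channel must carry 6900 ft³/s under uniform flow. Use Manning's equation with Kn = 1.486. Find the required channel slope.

With bottom width b = 11.3 ft and side slope z = 1.9: A = (b + zy)y = (11.3 + 1.9×15.5)×15.5 = 631.6 ft²; P = b + 2y√(1+z²) = 11.3 + 2×15.5×2.147 = 77.86 ft.
Hydraulic radius R = A/P = 631.6/77.86 = 8.112 ft.
From Manning's equation, S = [nQ / (1.486 A R^(2/3))]² = [0.014 × 6900 / (1.486 × 631.6 × 8.112^(2/3))]² = 0.00065.

S = 0.00065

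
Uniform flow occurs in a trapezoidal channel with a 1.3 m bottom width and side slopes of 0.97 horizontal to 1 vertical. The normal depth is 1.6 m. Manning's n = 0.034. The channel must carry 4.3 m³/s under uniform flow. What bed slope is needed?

S = 0.0014

With bottom width b = 1.3 m and side slope z = 0.97: A = (b + zy)y = (1.3 + 0.97×1.6)×1.6 = 4.563 m²; P = b + 2y√(1+z²) = 1.3 + 2×1.6×1.393 = 5.758 m.
Hydraulic radius R = A/P = 4.563/5.758 = 0.7925 m.
From Manning's equation, S = [nQ / (1 A R^(2/3))]² = [0.034 × 4.3 / (1 × 4.563 × 0.7925^(2/3))]² = 0.0014.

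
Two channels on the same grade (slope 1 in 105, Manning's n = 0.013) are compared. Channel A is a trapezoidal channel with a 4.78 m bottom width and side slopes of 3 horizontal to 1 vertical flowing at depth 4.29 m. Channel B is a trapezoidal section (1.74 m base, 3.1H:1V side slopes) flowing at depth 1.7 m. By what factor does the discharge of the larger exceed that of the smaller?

Channel A: With bottom width b = 4.78 m and side slope z = 3: A = (b + zy)y = (4.78 + 3×4.29)×4.29 = 75.72 m²; P = b + 2y√(1+z²) = 4.78 + 2×4.29×3.162 = 31.91 m. Hydraulic radius R = A/P = 75.72/31.91 = 2.373 m. Q_A = (1/0.013)·75.72·2.373^(2/3)·√0.009524 = 1011 m³/s.
Channel B: With bottom width b = 1.74 m and side slope z = 3.1: A = (b + zy)y = (1.74 + 3.1×1.7)×1.7 = 11.92 m²; P = b + 2y√(1+z²) = 1.74 + 2×1.7×3.257 = 12.81 m. Hydraulic radius R = A/P = 11.92/12.81 = 0.9299 m. Q_B = (1/0.013)·11.92·0.9299^(2/3)·√0.009524 = 85.23 m³/s.
The larger discharge is 1011 m³/s and the smaller is 85.23 m³/s; the ratio is 11.9.

11.9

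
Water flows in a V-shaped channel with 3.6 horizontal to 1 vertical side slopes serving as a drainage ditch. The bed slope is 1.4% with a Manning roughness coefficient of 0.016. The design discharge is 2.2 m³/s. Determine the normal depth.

y_n = 0.471 m

Manning's equation rearranged: A R^(2/3) = nQ / (1·√S) = 0.016 × 2.2 / (√0.014) = 0.2975.
Trying y = 0.333 m: A R^(2/3) = 0.1179 — low.
Trying y = 0.568 m: A R^(2/3) = 0.4895 — high.
Trying y = 0.471 m: A R^(2/3) = 0.2971 — matches.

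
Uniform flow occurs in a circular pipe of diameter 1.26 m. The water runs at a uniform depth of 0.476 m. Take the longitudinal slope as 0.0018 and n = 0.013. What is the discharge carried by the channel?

Q = 0.571 m³/s

For a circular section of diameter D = 1.26 m at depth y = 0.476 m, the central angle is θ = 2 arccos(1 − 2y/D) = 2.648 rad. Then A = (D²/8)(θ − sin θ) = 0.4314 m² and P = Dθ/2 = 1.668 m.
Hydraulic radius R = A/P = 0.4314/1.668 = 0.2586 m.
Manning's equation: Q = (1/n) A R^(2/3) S^(1/2) = (1/0.013) × 0.4314 × 0.2586^(2/3) × 0.0018^(1/2) = 0.571 m³/s.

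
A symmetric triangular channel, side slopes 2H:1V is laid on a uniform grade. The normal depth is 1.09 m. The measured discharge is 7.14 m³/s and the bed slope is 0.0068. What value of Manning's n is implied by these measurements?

n = 0.017

For a triangular section with side slope z = 2: A = zy² = 2×1.09² = 2.376 m²; P = 2y√(1+z²) = 2×1.09×2.236 = 4.875 m.
Hydraulic radius R = A/P = 2.376/4.875 = 0.4875 m.
Rearranging Manning's equation: n = (1/Q) A R^(2/3) S^(1/2) = (1/7.14) × 2.376 × 0.4875^(2/3) × √0.0068 = 0.017.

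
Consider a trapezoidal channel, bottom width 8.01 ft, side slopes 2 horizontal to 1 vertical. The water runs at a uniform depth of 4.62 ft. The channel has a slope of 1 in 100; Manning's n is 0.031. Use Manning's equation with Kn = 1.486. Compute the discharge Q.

Q = 755 ft³/s

With bottom width b = 8.01 ft and side slope z = 2: A = (b + zy)y = (8.01 + 2×4.62)×4.62 = 79.7 ft²; P = b + 2y√(1+z²) = 8.01 + 2×4.62×2.236 = 28.67 ft.
Hydraulic radius R = A/P = 79.7/28.67 = 2.78 ft.
Manning's equation: Q = (1.486/n) A R^(2/3) S^(1/2) = (1.486/0.031) × 79.7 × 2.78^(2/3) × 0.01^(1/2) = 755 ft³/s.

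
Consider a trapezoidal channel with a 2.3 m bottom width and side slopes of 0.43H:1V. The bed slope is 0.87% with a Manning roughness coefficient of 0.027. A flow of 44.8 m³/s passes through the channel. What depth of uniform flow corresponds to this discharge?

y_n = 3.09 m

Manning's equation rearranged: A R^(2/3) = nQ / (1·√S) = 0.027 × 44.8 / (√0.0087) = 12.97.
At y = 3.58 m: A R^(2/3) = 16.89 — over.
At y = 2.68 m: A R^(2/3) = 10.08 — short.
At y = 3.09 m: A R^(2/3) = 12.96 — close enough.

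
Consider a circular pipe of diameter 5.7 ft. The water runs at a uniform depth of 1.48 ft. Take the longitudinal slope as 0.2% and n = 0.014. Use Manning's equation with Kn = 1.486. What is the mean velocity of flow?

V = 4.3 ft/s

For a circular section of diameter D = 5.7 ft at depth y = 1.48 ft, the central angle is θ = 2 arccos(1 − 2y/D) = 2.139 rad. Then A = (D²/8)(θ − sin θ) = 5.262 ft² and P = Dθ/2 = 6.095 ft.
Hydraulic radius R = A/P = 5.262/6.095 = 0.8633 ft.
From Manning's equation, V = (1.486/n) R^(2/3) S^(1/2) = (1.486/0.014) × 0.8633^(2/3) × 0.002^(1/2) = 4.3 ft/s.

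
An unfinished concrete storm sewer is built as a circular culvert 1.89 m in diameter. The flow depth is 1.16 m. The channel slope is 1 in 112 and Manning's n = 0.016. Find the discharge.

For a circular section of diameter D = 1.89 m at depth y = 1.16 m, the central angle is θ = 2 arccos(1 − 2y/D) = 3.601 rad. Then A = (D²/8)(θ − sin θ) = 1.806 m² and P = Dθ/2 = 3.403 m.
Hydraulic radius R = A/P = 1.806/3.403 = 0.5306 m.
Manning's equation: Q = (1/n) A R^(2/3) S^(1/2) = (1/0.016) × 1.806 × 0.5306^(2/3) × 0.008929^(1/2) = 6.99 m³/s.

Q = 6.99 m³/s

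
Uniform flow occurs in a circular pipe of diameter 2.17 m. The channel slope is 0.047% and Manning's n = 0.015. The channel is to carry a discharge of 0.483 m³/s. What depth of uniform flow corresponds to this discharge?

Manning's equation rearranged: A R^(2/3) = nQ / (1·√S) = 0.015 × 0.483 / (√0.00047) = 0.3342.
At y = 0.648 m: A R^(2/3) = 0.4775 — over.
At y = 0.417 m: A R^(2/3) = 0.1987 — short.
At y = 0.54 m: A R^(2/3) = 0.3339 — ≈ 0.3342.

y_n = 0.54 m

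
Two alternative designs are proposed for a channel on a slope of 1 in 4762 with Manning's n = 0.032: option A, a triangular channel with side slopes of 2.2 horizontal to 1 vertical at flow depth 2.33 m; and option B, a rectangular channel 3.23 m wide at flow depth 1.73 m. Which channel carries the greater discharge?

channel A

Channel A: For a triangular section with side slope z = 2.2: A = zy² = 2.2×2.33² = 11.94 m²; P = 2y√(1+z²) = 2×2.33×2.417 = 11.26 m. Hydraulic radius R = A/P = 11.94/11.26 = 1.061 m. Q_A = (1/0.032)·11.94·1.061^(2/3)·√0.00021 = 5.625 m³/s.
Channel B: Flow area A = b·y = 3.23 × 1.73 = 5.588 m². Wetted perimeter P = b + 2y = 3.23 + 2×1.73 = 6.69 m. Hydraulic radius R = A/P = 5.588/6.69 = 0.8353 m. Q_B = (1/0.032)·5.588·0.8353^(2/3)·√0.00021 = 2.244 m³/s.
Q_A = 5.625 m³/s vs Q_B = 2.244 m³/s, so channel A carries more.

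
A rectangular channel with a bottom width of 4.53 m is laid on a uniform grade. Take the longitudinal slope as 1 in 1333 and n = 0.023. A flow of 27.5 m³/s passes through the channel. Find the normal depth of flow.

Manning's equation rearranged: A R^(2/3) = nQ / (1·√S) = 0.023 × 27.5 / (√0.0007502) = 23.09.
Try y = 3.19 m: A R^(2/3) = 17.43 — low.
Try y = 3.99 m: A R^(2/3) = 23.1 — close enough.

y_n = 3.99 m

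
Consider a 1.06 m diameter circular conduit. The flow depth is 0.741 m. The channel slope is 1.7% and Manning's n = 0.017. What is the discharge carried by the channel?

For a circular section of diameter D = 1.06 m at depth y = 0.741 m, the central angle is θ = 2 arccos(1 − 2y/D) = 3.961 rad. Then A = (D²/8)(θ − sin θ) = 0.6588 m² and P = Dθ/2 = 2.099 m.
Hydraulic radius R = A/P = 0.6588/2.099 = 0.3139 m.
Manning's equation: Q = (1/n) A R^(2/3) S^(1/2) = (1/0.017) × 0.6588 × 0.3139^(2/3) × 0.017^(1/2) = 2.33 m³/s.

Q = 2.33 m³/s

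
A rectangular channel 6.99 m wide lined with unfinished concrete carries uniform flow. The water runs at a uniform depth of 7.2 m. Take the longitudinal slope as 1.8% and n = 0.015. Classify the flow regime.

Flow area A = b·y = 6.99 × 7.2 = 50.33 m². Wetted perimeter P = b + 2y = 6.99 + 2×7.2 = 21.39 m.
Hydraulic radius R = A/P = 50.33/21.39 = 2.353 m.
V = (1/n) R^(2/3) √S = (1/0.015) × 2.353^(2/3) × √0.018 = 15.82 m/s. Hydraulic depth D_h = A/T = 50.33/6.99 = 7.2 m.
Froude number Fr = V/√(g·D_h) = 15.82/√(9.81×7.2) = 1.88, which is greater than 1, so the flow is supercritical.

supercritical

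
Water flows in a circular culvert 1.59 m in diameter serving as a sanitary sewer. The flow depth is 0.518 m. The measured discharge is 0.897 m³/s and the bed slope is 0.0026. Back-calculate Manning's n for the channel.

n = 0.014

For a circular section of diameter D = 1.59 m at depth y = 0.518 m, the central angle is θ = 2 arccos(1 − 2y/D) = 2.43 rad. Then A = (D²/8)(θ − sin θ) = 0.5614 m² and P = Dθ/2 = 1.932 m.
Hydraulic radius R = A/P = 0.5614/1.932 = 0.2906 m.
Rearranging Manning's equation: n = (1/Q) A R^(2/3) S^(1/2) = (1/0.897) × 0.5614 × 0.2906^(2/3) × √0.0026 = 0.014.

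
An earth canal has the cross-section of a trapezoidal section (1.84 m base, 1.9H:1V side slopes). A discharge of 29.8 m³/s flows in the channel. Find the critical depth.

At critical depth, Q² T / (g A³) = 1, i.e. A³/T = Q²/g = 29.8²/9.81 = 90.52.
At y = 1.59 m: A³/T = 58.58 — short.
At y = 1.98 m: A³/T = 145.7 — over.
At y = 1.77 m: A³/T = 91.18 — close enough.

y_c = 1.77 m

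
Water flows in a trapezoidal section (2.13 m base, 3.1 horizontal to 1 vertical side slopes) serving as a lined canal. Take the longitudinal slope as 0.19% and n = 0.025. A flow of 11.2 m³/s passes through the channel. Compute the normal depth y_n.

y_n = 1.28 m

Manning's equation rearranged: A R^(2/3) = nQ / (1·√S) = 0.025 × 11.2 / (√0.0019) = 6.424.
At y = 1.06 m: A R^(2/3) = 4.243 — short.
At y = 1.28 m: A R^(2/3) = 6.418 — close enough.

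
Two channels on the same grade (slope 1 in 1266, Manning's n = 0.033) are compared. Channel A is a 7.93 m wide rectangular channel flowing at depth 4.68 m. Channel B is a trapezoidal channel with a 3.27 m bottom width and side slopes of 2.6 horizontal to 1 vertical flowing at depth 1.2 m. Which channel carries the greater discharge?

channel A

Channel A: Flow area A = b·y = 7.93 × 4.68 = 37.11 m². Wetted perimeter P = b + 2y = 7.93 + 2×4.68 = 17.29 m. Hydraulic radius R = A/P = 37.11/17.29 = 2.146 m. Q_A = (1/0.033)·37.11·2.146^(2/3)·√0.0007899 = 52.59 m³/s.
Channel B: With bottom width b = 3.27 m and side slope z = 2.6: A = (b + zy)y = (3.27 + 2.6×1.2)×1.2 = 7.668 m²; P = b + 2y√(1+z²) = 3.27 + 2×1.2×2.786 = 9.956 m. Hydraulic radius R = A/P = 7.668/9.956 = 0.7702 m. Q_B = (1/0.033)·7.668·0.7702^(2/3)·√0.0007899 = 5.487 m³/s.
Q_A = 52.59 m³/s vs Q_B = 5.487 m³/s, so channel A carries more.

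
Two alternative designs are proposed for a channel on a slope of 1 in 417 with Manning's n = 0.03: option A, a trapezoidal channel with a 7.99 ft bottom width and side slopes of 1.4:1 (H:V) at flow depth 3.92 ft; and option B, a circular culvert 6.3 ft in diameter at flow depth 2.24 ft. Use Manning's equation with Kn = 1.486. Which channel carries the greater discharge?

channel A

Channel A: With bottom width b = 7.99 ft and side slope z = 1.4: A = (b + zy)y = (7.99 + 1.4×3.92)×3.92 = 52.83 ft²; P = b + 2y√(1+z²) = 7.99 + 2×3.92×1.72 = 21.48 ft. Hydraulic radius R = A/P = 52.83/21.48 = 2.46 ft. Q_A = (1.486/0.03)·52.83·2.46^(2/3)·√0.002398 = 233.5 ft³/s.
Channel B: For a circular section of diameter D = 6.3 ft at depth y = 2.24 ft, the central angle is θ = 2 arccos(1 − 2y/D) = 2.555 rad. Then A = (D²/8)(θ − sin θ) = 9.934 ft² and P = Dθ/2 = 8.05 ft. Hydraulic radius R = A/P = 9.934/8.05 = 1.234 ft. Q_B = (1.486/0.03)·9.934·1.234^(2/3)·√0.002398 = 27.72 ft³/s.
Q_A = 233.5 ft³/s vs Q_B = 27.72 ft³/s, so channel A carries more.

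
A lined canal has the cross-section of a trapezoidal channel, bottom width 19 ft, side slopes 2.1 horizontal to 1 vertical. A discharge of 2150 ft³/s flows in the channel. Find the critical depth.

At critical depth, Q² T / (g A³) = 1, i.e. A³/T = Q²/g = 2150²/32.2 = 143600.
Try y = 7.24 ft: A³/T = 307400 — too large.
Try y = 5.88 ft: A³/T = 143300 — close enough.

y_c = 5.88 ft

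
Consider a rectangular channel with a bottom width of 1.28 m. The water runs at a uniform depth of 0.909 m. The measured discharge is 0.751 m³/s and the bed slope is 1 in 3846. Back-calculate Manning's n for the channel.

n = 0.013

Flow area A = b·y = 1.28 × 0.909 = 1.164 m². Wetted perimeter P = b + 2y = 1.28 + 2×0.909 = 3.098 m.
Hydraulic radius R = A/P = 1.164/3.098 = 0.3756 m.
Rearranging Manning's equation: n = (1/Q) A R^(2/3) S^(1/2) = (1/0.751) × 1.164 × 0.3756^(2/3) × √0.00026 = 0.013.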